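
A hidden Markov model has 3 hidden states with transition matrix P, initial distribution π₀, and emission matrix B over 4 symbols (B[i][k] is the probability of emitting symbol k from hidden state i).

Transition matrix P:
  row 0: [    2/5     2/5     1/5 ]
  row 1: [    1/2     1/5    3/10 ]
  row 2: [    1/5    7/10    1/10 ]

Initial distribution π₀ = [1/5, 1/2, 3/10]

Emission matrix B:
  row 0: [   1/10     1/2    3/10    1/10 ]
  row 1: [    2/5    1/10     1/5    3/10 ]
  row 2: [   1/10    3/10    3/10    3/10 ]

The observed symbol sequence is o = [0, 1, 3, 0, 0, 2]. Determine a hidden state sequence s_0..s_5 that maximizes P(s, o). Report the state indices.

t=0: δ = [2.000e-02, 2.000e-01, 3.000e-02]  (obs o_0=0)
t=1: δ = [5.000e-02, 4.000e-03, 1.800e-02]  ψ = [1, 1, 1]  (obs o_1=1)
t=2: δ = [2.000e-03, 6.000e-03, 3.000e-03]  ψ = [0, 0, 0]  (obs o_2=3)
t=3: δ = [3.000e-04, 8.400e-04, 1.800e-04]  ψ = [1, 2, 1]  (obs o_3=0)
t=4: δ = [4.200e-05, 6.720e-05, 2.520e-05]  ψ = [1, 1, 1]  (obs o_4=0)
t=5: δ = [1.008e-05, 3.528e-06, 6.048e-06]  ψ = [1, 2, 1]  (obs o_5=2)
backtrack: best end state = 0; path = [1, 0, 2, 1, 1, 0]

path = [1, 0, 2, 1, 1, 0]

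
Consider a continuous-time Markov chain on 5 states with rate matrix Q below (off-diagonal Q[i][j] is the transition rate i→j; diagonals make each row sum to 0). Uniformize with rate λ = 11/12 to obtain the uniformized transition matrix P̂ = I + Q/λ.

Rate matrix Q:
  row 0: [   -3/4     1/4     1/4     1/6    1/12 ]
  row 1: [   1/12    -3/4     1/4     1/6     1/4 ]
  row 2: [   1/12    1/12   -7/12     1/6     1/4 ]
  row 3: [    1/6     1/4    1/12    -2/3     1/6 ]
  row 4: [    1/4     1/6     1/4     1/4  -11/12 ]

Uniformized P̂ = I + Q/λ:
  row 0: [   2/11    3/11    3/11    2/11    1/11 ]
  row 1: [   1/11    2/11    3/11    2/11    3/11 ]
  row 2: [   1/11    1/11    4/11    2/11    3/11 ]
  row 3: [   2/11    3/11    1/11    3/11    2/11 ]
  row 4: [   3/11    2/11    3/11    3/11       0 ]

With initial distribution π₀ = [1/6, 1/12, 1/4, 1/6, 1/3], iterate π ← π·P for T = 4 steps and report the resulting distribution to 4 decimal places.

t=0: π = [0.1667, 0.0833, 0.2500, 0.1667, 0.3333]
t=1: π = [0.1818, 0.1894, 0.2652, 0.2273, 0.1364]
t=2: π = [0.1529, 0.1949, 0.2555, 0.2149, 0.1818]
t=3: π = [0.1574, 0.1920, 0.2569, 0.2179, 0.1758]
t=4: π = [0.1570, 0.1926, 0.2565, 0.2176, 0.1764]

π = [0.1570, 0.1926, 0.2565, 0.2176, 0.1764]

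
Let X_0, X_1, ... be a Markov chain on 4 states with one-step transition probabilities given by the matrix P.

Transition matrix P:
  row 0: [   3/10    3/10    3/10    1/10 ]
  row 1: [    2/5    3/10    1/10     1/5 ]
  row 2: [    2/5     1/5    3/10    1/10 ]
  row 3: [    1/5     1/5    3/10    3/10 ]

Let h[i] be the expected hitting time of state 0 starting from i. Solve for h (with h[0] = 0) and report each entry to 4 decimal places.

h = [0.0000, 2.7820, 2.7068, 3.3835]

First-step conditioning: h[0] = 0; for i ≠ 0, h[i] = 1 + Σ_k P[i][k]·h[k].
  h[1] = 1 + 3/10·h[1] + 1/10·h[2] + 1/5·h[3]
  h[2] = 1 + 1/5·h[1] + 3/10·h[2] + 1/10·h[3]
  h[3] = 1 + 1/5·h[1] + 3/10·h[2] + 3/10·h[3]
Solving the 3×3 linear system over states ≠ 0 gives exactly h = [0, 370/133, 360/133, 450/133] (h[0] = 0 is the target).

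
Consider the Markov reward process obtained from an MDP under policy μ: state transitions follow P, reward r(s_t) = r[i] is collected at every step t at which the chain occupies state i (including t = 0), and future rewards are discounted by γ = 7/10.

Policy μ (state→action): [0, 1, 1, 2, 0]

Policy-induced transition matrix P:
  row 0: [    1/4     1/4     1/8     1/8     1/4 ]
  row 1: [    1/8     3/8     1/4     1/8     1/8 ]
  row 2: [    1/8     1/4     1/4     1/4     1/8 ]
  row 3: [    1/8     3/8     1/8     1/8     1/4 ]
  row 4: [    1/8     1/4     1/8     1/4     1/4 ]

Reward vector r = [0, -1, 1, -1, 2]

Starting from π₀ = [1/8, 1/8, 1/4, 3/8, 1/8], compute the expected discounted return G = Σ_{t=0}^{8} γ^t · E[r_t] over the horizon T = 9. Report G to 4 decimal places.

G = 0.1873

t=0: π = [0.1250, 0.1250, 0.2500, 0.3750, 0.1250], E[r] = 0.0000, γ^t·E[r] = 0.000000, running G = 0.000000
t=1: π = [0.1406, 0.3125, 0.1719, 0.1719, 0.2031], E[r] = 0.0938, γ^t·E[r] = 0.065625, running G = 0.065625
t=2: π = [0.1426, 0.3105, 0.1855, 0.1719, 0.1895], E[r] = 0.0820, γ^t·E[r] = 0.040195, running G = 0.105820
t=3: π = [0.1428, 0.3103, 0.1870, 0.1719, 0.1880], E[r] = 0.0808, γ^t·E[r] = 0.027718, running G = 0.133538
t=4: π = [0.1429, 0.3103, 0.1872, 0.1719, 0.1878], E[r] = 0.0807, γ^t·E[r] = 0.019373, running G = 0.152912
t=5: π = [0.1429, 0.3103, 0.1872, 0.1719, 0.1878], E[r] = 0.0807, γ^t·E[r] = 0.013559, running G = 0.166471
t=6: π = [0.1429, 0.3103, 0.1872, 0.1719, 0.1878], E[r] = 0.0807, γ^t·E[r] = 0.009491, running G = 0.175962
t=7: π = [0.1429, 0.3103, 0.1872, 0.1719, 0.1878], E[r] = 0.0807, γ^t·E[r] = 0.006644, running G = 0.182606
t=8: π = [0.1429, 0.3103, 0.1872, 0.1719, 0.1878], E[r] = 0.0807, γ^t·E[r] = 0.004651, running G = 0.187257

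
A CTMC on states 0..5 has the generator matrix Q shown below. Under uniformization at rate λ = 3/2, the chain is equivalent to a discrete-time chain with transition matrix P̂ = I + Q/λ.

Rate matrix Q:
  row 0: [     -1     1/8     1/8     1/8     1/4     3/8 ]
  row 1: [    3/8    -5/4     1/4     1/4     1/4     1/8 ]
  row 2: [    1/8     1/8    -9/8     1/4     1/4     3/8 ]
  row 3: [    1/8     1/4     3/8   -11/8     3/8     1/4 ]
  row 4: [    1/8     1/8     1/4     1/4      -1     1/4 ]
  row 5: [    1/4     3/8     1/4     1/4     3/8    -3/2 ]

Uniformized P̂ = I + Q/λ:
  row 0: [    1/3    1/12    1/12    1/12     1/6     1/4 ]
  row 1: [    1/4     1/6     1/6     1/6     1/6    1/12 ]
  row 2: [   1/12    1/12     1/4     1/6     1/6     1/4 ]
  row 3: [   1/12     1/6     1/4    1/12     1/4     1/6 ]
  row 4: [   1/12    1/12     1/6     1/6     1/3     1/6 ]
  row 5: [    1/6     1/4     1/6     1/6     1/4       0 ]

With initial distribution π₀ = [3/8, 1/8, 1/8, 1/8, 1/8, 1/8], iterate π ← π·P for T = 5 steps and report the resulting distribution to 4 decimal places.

π = [0.1583, 0.1324, 0.1802, 0.1416, 0.2299, 0.1576]

t=0: π = [0.3750, 0.1250, 0.1250, 0.1250, 0.1250, 0.1250]
t=1: π = [0.2083, 0.1250, 0.1563, 0.1250, 0.2083, 0.1771]
t=2: π = [0.1710, 0.1337, 0.1727, 0.1389, 0.2266, 0.1571]
t=3: π = [0.1615, 0.1322, 0.1784, 0.1408, 0.2291, 0.1580]
t=4: π = [0.1589, 0.1324, 0.1798, 0.1415, 0.2298, 0.1576]
t=5: π = [0.1583, 0.1324, 0.1802, 0.1416, 0.2299, 0.1576]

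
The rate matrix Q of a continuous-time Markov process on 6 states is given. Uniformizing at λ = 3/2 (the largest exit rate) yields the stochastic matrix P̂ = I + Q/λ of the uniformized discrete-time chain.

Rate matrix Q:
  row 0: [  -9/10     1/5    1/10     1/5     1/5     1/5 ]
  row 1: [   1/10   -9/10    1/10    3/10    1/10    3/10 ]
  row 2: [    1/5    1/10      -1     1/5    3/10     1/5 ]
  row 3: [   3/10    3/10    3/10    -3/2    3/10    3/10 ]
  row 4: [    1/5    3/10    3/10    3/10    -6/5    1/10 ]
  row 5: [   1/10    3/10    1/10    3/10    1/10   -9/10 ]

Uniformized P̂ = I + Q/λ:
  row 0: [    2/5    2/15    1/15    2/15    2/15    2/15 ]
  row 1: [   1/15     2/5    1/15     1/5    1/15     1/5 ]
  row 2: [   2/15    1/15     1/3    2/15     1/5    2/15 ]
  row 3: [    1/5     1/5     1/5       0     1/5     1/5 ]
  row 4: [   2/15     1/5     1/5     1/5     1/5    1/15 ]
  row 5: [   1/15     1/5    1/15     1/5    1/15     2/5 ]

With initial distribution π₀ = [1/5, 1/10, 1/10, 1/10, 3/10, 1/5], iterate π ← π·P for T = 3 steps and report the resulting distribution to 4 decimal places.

π = [0.1604, 0.2109, 0.1438, 0.1499, 0.1353, 0.1997]

t=0: π = [0.2000, 0.1000, 0.1000, 0.1000, 0.3000, 0.2000]
t=1: π = [0.1733, 0.1933, 0.1467, 0.1600, 0.1467, 0.1800]
t=2: π = [0.1653, 0.2076, 0.1467, 0.1467, 0.1387, 0.1951]
t=3: π = [0.1604, 0.2109, 0.1438, 0.1499, 0.1353, 0.1997]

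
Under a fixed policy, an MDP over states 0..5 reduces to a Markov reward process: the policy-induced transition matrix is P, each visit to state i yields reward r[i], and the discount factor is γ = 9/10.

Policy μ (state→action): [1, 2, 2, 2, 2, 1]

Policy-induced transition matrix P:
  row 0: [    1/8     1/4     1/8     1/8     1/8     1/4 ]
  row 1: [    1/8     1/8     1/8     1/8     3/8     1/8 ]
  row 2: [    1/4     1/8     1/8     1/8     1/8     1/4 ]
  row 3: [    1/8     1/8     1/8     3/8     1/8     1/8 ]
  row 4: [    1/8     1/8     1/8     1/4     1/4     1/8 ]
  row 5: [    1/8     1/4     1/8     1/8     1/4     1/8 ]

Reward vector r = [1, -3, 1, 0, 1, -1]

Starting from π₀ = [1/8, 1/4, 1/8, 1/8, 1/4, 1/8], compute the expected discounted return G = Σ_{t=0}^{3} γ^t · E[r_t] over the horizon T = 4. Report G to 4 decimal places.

G = -0.7442

t=0: π = [0.1250, 0.2500, 0.1250, 0.1250, 0.2500, 0.1250], E[r] = -0.3750, γ^t·E[r] = -0.375000, running G = -0.375000
t=1: π = [0.1406, 0.1563, 0.1250, 0.1875, 0.2344, 0.1563], E[r] = -0.1250, γ^t·E[r] = -0.112500, running G = -0.487500
t=2: π = [0.1406, 0.1621, 0.1250, 0.2012, 0.2129, 0.1582], E[r] = -0.1660, γ^t·E[r] = -0.134473, running G = -0.621973
t=3: π = [0.1406, 0.1624, 0.1250, 0.2019, 0.2119, 0.1582], E[r] = -0.1677, γ^t·E[r] = -0.122271, running G = -0.744244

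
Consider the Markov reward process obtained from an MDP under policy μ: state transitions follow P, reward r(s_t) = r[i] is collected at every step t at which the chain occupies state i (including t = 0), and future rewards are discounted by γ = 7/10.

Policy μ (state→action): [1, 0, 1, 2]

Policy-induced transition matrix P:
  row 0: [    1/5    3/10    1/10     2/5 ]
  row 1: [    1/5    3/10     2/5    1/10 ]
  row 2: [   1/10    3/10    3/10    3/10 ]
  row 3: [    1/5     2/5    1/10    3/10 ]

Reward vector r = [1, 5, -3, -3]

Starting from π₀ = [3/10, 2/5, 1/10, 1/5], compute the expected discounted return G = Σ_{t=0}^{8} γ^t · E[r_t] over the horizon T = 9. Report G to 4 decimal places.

G = 2.0800

t=0: π = [0.3000, 0.4000, 0.1000, 0.2000], E[r] = 1.4000, γ^t·E[r] = 1.400000, running G = 1.400000
t=1: π = [0.1900, 0.3200, 0.2400, 0.2500], E[r] = 0.3200, γ^t·E[r] = 0.224000, running G = 1.624000
t=2: π = [0.1760, 0.3250, 0.2440, 0.2550], E[r] = 0.3040, γ^t·E[r] = 0.148960, running G = 1.772960
t=3: π = [0.1756, 0.3255, 0.2463, 0.2526], E[r] = 0.3064, γ^t·E[r] = 0.105095, running G = 1.878055
t=4: π = [0.1754, 0.3253, 0.2469, 0.2525], E[r] = 0.3036, γ^t·E[r] = 0.072885, running G = 1.950940
t=5: π = [0.1753, 0.3252, 0.2470, 0.2525], E[r] = 0.3032, γ^t·E[r] = 0.050959, running G = 2.001899
t=6: π = [0.1753, 0.3252, 0.2470, 0.2525], E[r] = 0.3032, γ^t·E[r] = 0.035672, running G = 2.037571
t=7: π = [0.1753, 0.3252, 0.2470, 0.2525], E[r] = 0.3032, γ^t·E[r] = 0.024970, running G = 2.062541
t=8: π = [0.1753, 0.3252, 0.2470, 0.2525], E[r] = 0.3032, γ^t·E[r] = 0.017479, running G = 2.080020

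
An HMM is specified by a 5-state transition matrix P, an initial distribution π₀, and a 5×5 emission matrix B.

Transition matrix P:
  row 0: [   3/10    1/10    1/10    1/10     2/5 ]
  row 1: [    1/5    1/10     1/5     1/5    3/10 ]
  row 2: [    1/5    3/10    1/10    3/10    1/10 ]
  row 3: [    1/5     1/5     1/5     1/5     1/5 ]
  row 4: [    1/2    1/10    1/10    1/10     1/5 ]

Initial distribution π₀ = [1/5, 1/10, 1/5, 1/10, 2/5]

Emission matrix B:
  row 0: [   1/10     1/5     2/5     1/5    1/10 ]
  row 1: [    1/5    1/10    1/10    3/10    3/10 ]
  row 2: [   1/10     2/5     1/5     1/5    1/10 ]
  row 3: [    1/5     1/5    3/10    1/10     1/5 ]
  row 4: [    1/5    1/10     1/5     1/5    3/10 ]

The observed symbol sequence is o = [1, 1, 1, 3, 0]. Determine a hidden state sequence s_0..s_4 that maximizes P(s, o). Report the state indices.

t=0: δ = [4.000e-02, 1.000e-02, 8.000e-02, 2.000e-02, 4.000e-02]  (obs o_0=1)
t=1: δ = [4.000e-03, 2.400e-03, 3.200e-03, 4.800e-03, 1.600e-03]  ψ = [4, 2, 2, 2, 0]  (obs o_1=1)
t=2: δ = [2.400e-04, 9.600e-05, 3.840e-04, 1.920e-04, 1.600e-04]  ψ = [0, 2, 3, 2, 0]  (obs o_2=1)
t=3: δ = [1.600e-05, 3.456e-05, 7.680e-06, 1.152e-05, 1.920e-05]  ψ = [4, 2, 2, 2, 0]  (obs o_3=3)
t=4: δ = [9.600e-07, 6.912e-07, 6.912e-07, 1.382e-06, 2.074e-06]  ψ = [4, 1, 1, 1, 1]  (obs o_4=0)
backtrack: best end state = 4; path = [2, 3, 2, 1, 4]

path = [2, 3, 2, 1, 4]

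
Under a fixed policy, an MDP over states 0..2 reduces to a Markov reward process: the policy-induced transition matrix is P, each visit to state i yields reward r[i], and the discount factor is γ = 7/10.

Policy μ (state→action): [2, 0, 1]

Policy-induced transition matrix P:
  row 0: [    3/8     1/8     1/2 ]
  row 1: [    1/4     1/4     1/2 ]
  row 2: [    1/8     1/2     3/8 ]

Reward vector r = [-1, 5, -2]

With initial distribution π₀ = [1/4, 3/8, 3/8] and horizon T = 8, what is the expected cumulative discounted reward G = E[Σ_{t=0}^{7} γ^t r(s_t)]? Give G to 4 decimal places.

G = 1.9727

t=0: π = [0.2500, 0.3750, 0.3750], E[r] = 0.8750, γ^t·E[r] = 0.875000, running G = 0.875000
t=1: π = [0.2344, 0.3125, 0.4531], E[r] = 0.4219, γ^t·E[r] = 0.295313, running G = 1.170313
t=2: π = [0.2227, 0.3340, 0.4434], E[r] = 0.5605, γ^t·E[r] = 0.274668, running G = 1.444980
t=3: π = [0.2224, 0.3330, 0.4446], E[r] = 0.5535, γ^t·E[r] = 0.189839, running G = 1.634820
t=4: π = [0.2222, 0.3333, 0.4444], E[r] = 0.5556, γ^t·E[r] = 0.133408, running G = 1.768227
t=5: π = [0.2222, 0.3333, 0.4444], E[r] = 0.5555, γ^t·E[r] = 0.093367, running G = 1.861594
t=6: π = [0.2222, 0.3333, 0.4444], E[r] = 0.5556, γ^t·E[r] = 0.065361, running G = 1.926955
t=7: π = [0.2222, 0.3333, 0.4444], E[r] = 0.5556, γ^t·E[r] = 0.045752, running G = 1.972707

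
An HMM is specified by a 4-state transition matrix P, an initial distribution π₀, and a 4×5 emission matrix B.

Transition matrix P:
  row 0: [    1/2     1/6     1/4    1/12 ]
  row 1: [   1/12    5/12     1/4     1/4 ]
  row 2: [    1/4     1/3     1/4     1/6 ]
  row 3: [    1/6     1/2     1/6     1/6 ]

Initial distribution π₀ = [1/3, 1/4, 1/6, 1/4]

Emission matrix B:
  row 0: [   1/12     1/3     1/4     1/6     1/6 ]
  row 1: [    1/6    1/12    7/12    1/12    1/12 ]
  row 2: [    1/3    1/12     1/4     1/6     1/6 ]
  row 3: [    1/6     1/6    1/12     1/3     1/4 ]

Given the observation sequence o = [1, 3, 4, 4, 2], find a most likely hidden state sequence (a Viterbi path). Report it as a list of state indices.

path = [0, 0, 0, 0, 0]

t=0: δ = [1.111e-01, 2.083e-02, 1.389e-02, 4.167e-02]  (obs o_0=1)
t=1: δ = [9.259e-03, 1.736e-03, 4.630e-03, 3.086e-03]  ψ = [0, 3, 0, 0]  (obs o_1=3)
t=2: δ = [7.716e-04, 1.286e-04, 3.858e-04, 1.929e-04]  ψ = [0, 0, 0, 0]  (obs o_2=4)
t=3: δ = [6.430e-05, 1.072e-05, 3.215e-05, 1.608e-05]  ψ = [0, 0, 0, 0]  (obs o_3=4)
t=4: δ = [8.038e-06, 6.251e-06, 4.019e-06, 4.465e-07]  ψ = [0, 0, 0, 0]  (obs o_4=2)
backtrack: best end state = 0; path = [0, 0, 0, 0, 0]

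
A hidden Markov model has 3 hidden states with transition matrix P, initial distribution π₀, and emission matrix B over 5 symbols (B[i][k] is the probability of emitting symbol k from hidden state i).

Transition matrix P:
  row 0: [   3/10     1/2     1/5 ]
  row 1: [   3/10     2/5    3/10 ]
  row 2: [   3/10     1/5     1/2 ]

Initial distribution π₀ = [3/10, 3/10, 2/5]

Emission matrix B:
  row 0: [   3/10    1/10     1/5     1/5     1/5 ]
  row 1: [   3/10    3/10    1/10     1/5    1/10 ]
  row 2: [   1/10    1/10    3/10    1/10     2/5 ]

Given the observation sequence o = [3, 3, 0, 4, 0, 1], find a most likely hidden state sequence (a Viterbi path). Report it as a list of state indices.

t=0: δ = [6.000e-02, 6.000e-02, 4.000e-02]  (obs o_0=3)
t=1: δ = [3.600e-03, 6.000e-03, 2.000e-03]  ψ = [0, 0, 2]  (obs o_1=3)
t=2: δ = [5.400e-04, 7.200e-04, 1.800e-04]  ψ = [1, 1, 1]  (obs o_2=0)
t=3: δ = [4.320e-05, 2.880e-05, 8.640e-05]  ψ = [1, 1, 1]  (obs o_3=4)
t=4: δ = [7.776e-06, 6.480e-06, 4.320e-06]  ψ = [2, 0, 2]  (obs o_4=0)
t=5: δ = [2.333e-07, 1.166e-06, 2.160e-07]  ψ = [0, 0, 2]  (obs o_5=1)
backtrack: best end state = 1; path = [0, 1, 1, 2, 0, 1]

path = [0, 1, 1, 2, 0, 1]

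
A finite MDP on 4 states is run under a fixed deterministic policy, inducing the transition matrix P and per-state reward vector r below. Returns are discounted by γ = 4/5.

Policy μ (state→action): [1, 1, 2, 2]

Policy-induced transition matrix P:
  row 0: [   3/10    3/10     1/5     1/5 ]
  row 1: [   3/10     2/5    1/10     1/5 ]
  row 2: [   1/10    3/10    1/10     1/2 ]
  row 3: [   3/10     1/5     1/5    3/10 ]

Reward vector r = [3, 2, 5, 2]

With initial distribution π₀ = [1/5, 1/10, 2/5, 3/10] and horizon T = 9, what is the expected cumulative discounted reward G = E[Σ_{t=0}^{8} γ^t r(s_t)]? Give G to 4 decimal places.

t=0: π = [0.2000, 0.1000, 0.4000, 0.3000], E[r] = 3.4000, γ^t·E[r] = 3.400000, running G = 3.400000
t=1: π = [0.2200, 0.2800, 0.1500, 0.3500], E[r] = 2.6700, γ^t·E[r] = 2.136000, running G = 5.536000
t=2: π = [0.2700, 0.2930, 0.1570, 0.2800], E[r] = 2.7410, γ^t·E[r] = 1.754240, running G = 7.290240
t=3: π = [0.2686, 0.3013, 0.1550, 0.2751], E[r] = 2.7336, γ^t·E[r] = 1.399603, running G = 8.689843
t=4: π = [0.2690, 0.3026, 0.1544, 0.2740], E[r] = 2.7321, γ^t·E[r] = 1.119072, running G = 9.808915
t=5: π = [0.2691, 0.3029, 0.1543, 0.2737], E[r] = 2.7320, γ^t·E[r] = 0.895231, running G = 10.704147
t=6: π = [0.2691, 0.3029, 0.1543, 0.2737], E[r] = 2.7320, γ^t·E[r] = 0.716175, running G = 11.420322
t=7: π = [0.2691, 0.3029, 0.1543, 0.2737], E[r] = 2.7320, γ^t·E[r] = 0.572938, running G = 11.993260
t=8: π = [0.2691, 0.3029, 0.1543, 0.2736], E[r] = 2.7320, γ^t·E[r] = 0.458351, running G = 12.451611

G = 12.4516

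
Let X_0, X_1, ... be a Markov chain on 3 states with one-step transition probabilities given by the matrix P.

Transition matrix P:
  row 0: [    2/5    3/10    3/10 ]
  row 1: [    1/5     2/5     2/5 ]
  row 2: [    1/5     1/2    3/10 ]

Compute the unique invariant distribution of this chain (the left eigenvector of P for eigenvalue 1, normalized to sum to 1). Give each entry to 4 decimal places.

π = [0.2500, 0.4091, 0.3409]

Balance equations π_j = Σ_i π_i·P[i][j]:
  π_0 = 2/5·π_0 + 1/5·π_1 + 1/5·π_2
  π_1 = 3/10·π_0 + 2/5·π_1 + 1/2·π_2
  normalize: π_0 + π_1 + π_2 = 1
Solving the linear system gives exactly π = [1/4, 9/22, 15/44].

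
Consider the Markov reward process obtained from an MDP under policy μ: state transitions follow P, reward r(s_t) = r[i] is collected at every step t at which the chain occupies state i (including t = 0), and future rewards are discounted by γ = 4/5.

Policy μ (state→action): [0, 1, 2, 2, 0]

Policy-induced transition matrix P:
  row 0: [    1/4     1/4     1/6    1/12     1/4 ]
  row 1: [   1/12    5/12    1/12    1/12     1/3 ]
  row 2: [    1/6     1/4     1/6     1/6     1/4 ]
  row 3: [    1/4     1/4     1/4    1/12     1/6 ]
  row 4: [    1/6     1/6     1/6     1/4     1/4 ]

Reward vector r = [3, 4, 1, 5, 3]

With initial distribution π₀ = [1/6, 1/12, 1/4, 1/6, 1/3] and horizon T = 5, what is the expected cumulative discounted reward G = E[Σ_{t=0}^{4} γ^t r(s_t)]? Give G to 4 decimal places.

G = 10.5348

t=0: π = [0.1667, 0.0833, 0.2500, 0.1667, 0.3333], E[r] = 2.9167, γ^t·E[r] = 2.916667, running G = 2.916667
t=1: π = [0.1875, 0.2361, 0.1736, 0.1597, 0.2431], E[r] = 3.2083, γ^t·E[r] = 2.566667, running G = 5.483333
t=2: π = [0.1759, 0.2691, 0.1603, 0.1383, 0.2564], E[r] = 3.2251, γ^t·E[r] = 2.064074, running G = 7.547407
t=3: π = [0.1704, 0.2735, 0.1558, 0.1394, 0.2609], E[r] = 3.2408, γ^t·E[r] = 1.659284, running G = 9.206691
t=4: π = [0.1697, 0.2738, 0.1555, 0.1398, 0.2612], E[r] = 3.2424, γ^t·E[r] = 1.328105, running G = 10.534797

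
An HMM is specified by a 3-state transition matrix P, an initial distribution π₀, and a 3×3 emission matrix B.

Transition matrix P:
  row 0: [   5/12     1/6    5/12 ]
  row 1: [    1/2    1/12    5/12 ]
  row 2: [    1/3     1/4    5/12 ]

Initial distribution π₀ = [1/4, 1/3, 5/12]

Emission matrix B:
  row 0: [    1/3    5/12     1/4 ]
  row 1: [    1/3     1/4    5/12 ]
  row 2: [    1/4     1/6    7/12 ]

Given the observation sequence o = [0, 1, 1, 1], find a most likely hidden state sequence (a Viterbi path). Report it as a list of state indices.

path = [1, 0, 0, 0]

t=0: δ = [8.333e-02, 1.111e-01, 1.042e-01]  (obs o_0=0)
t=1: δ = [2.315e-02, 6.510e-03, 7.716e-03]  ψ = [1, 2, 1]  (obs o_1=1)
t=2: δ = [4.019e-03, 9.645e-04, 1.608e-03]  ψ = [0, 0, 0]  (obs o_2=1)
t=3: δ = [6.977e-04, 1.674e-04, 2.791e-04]  ψ = [0, 0, 0]  (obs o_3=1)
backtrack: best end state = 0; path = [1, 0, 0, 0]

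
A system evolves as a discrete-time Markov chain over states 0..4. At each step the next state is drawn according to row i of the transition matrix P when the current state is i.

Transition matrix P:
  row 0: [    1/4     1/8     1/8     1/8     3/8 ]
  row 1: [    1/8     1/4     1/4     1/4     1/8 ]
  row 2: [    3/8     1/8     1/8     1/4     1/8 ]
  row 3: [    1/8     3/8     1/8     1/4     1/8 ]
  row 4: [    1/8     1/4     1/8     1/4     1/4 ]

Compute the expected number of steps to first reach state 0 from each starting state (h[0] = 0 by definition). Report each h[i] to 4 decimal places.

h = [0.0000, 5.8947, 4.5848, 6.0585, 6.0819]

First-step conditioning: h[0] = 0; for i ≠ 0, h[i] = 1 + Σ_k P[i][k]·h[k].
  h[1] = 1 + 1/4·h[1] + 1/4·h[2] + 1/4·h[3] + 1/8·h[4]
  h[2] = 1 + 1/8·h[1] + 1/8·h[2] + 1/4·h[3] + 1/8·h[4]
  h[3] = 1 + 3/8·h[1] + 1/8·h[2] + 1/4·h[3] + 1/8·h[4]
  h[4] = 1 + 1/4·h[1] + 1/8·h[2] + 1/4·h[3] + 1/4·h[4]
Solving the 4×4 linear system over states ≠ 0 gives exactly h = [0, 112/19, 784/171, 1036/171, 1040/171] (h[0] = 0 is the target).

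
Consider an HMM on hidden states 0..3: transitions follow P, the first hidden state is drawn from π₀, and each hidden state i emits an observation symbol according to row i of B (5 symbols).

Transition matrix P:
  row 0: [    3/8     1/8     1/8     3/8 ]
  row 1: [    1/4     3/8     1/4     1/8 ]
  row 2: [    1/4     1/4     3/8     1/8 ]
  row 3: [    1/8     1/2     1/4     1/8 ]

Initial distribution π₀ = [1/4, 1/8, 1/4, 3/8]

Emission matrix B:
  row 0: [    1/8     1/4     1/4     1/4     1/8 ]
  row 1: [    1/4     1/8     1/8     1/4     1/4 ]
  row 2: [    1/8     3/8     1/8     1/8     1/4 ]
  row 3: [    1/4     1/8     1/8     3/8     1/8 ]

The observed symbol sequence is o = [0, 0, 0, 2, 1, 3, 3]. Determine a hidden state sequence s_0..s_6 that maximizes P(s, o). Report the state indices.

path = [3, 1, 1, 0, 0, 3, 1]

t=0: δ = [3.125e-02, 3.125e-02, 3.125e-02, 9.375e-02]  (obs o_0=0)
t=1: δ = [1.465e-03, 1.172e-02, 2.930e-03, 2.930e-03]  ψ = [0, 3, 3, 0]  (obs o_1=0)
t=2: δ = [3.662e-04, 1.099e-03, 3.662e-04, 3.662e-04]  ψ = [1, 1, 1, 1]  (obs o_2=0)
t=3: δ = [6.866e-05, 5.150e-05, 3.433e-05, 1.717e-05]  ψ = [1, 1, 1, 0]  (obs o_3=2)
t=4: δ = [6.437e-06, 2.414e-06, 4.828e-06, 3.219e-06]  ψ = [0, 1, 1, 0]  (obs o_4=1)
t=5: δ = [6.035e-07, 4.023e-07, 2.263e-07, 9.052e-07]  ψ = [0, 3, 2, 0]  (obs o_5=3)
t=6: δ = [5.658e-08, 1.132e-07, 2.829e-08, 8.487e-08]  ψ = [0, 3, 3, 0]  (obs o_6=3)
backtrack: best end state = 1; path = [3, 1, 1, 0, 0, 3, 1]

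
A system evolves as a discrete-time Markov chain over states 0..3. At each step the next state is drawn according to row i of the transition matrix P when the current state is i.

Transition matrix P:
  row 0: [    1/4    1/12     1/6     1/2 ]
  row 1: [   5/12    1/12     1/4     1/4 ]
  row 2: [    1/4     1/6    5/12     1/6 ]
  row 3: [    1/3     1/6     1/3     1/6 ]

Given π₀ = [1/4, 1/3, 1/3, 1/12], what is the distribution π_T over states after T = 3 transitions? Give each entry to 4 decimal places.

π = [0.2952, 0.1314, 0.2983, 0.2752]

t=0: π = [0.2500, 0.3333, 0.3333, 0.0833]
t=1: π = [0.3125, 0.1181, 0.2917, 0.2778]
t=2: π = [0.2928, 0.1308, 0.2957, 0.2807]
t=3: π = [0.2952, 0.1314, 0.2983, 0.2752]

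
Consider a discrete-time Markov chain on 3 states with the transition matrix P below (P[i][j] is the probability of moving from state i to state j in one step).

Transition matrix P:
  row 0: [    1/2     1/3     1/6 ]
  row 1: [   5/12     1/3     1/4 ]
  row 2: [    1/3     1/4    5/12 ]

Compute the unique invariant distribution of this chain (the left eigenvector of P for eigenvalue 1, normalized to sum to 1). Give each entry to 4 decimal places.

Balance equations π_j = Σ_i π_i·P[i][j]:
  π_0 = 1/2·π_0 + 5/12·π_1 + 1/3·π_2
  π_1 = 1/3·π_0 + 1/3·π_1 + 1/4·π_2
  normalize: π_0 + π_1 + π_2 = 1
Solving the linear system gives exactly π = [47/109, 34/109, 28/109].

π = [0.4312, 0.3119, 0.2569]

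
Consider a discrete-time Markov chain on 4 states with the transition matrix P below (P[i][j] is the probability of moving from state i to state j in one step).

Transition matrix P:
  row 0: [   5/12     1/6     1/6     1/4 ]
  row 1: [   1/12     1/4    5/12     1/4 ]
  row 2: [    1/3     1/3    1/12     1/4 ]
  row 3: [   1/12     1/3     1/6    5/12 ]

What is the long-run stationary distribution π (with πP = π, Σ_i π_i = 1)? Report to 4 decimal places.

Balance equations π_j = Σ_i π_i·P[i][j]:
  π_0 = 5/12·π_0 + 1/12·π_1 + 1/3·π_2 + 1/12·π_3
  π_1 = 1/6·π_0 + 1/4·π_1 + 1/3·π_2 + 1/3·π_3
  π_2 = 1/6·π_0 + 5/12·π_1 + 1/12·π_2 + 1/6·π_3
  normalize: π_0 + π_1 + π_2 + π_3 = 1
Solving the linear system gives exactly π = [283/1370, 189/685, 149/685, 3/10].

π = [0.2066, 0.2759, 0.2175, 0.3000]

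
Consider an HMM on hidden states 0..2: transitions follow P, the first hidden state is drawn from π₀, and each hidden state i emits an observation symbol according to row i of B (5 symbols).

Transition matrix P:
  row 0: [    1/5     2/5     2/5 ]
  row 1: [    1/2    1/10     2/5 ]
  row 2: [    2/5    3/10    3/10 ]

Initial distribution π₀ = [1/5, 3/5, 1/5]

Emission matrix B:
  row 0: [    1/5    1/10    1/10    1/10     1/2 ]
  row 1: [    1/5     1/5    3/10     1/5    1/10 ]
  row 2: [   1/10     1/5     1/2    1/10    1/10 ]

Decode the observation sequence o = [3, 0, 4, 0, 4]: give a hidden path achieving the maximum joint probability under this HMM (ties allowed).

t=0: δ = [2.000e-02, 1.200e-01, 2.000e-02]  (obs o_0=3)
t=1: δ = [1.200e-02, 2.400e-03, 4.800e-03]  ψ = [1, 1, 1]  (obs o_1=0)
t=2: δ = [1.200e-03, 4.800e-04, 4.800e-04]  ψ = [0, 0, 0]  (obs o_2=4)
t=3: δ = [4.800e-05, 9.600e-05, 4.800e-05]  ψ = [0, 0, 0]  (obs o_3=0)
t=4: δ = [2.400e-05, 1.920e-06, 3.840e-06]  ψ = [1, 0, 1]  (obs o_4=4)
backtrack: best end state = 0; path = [1, 0, 0, 1, 0]

path = [1, 0, 0, 1, 0]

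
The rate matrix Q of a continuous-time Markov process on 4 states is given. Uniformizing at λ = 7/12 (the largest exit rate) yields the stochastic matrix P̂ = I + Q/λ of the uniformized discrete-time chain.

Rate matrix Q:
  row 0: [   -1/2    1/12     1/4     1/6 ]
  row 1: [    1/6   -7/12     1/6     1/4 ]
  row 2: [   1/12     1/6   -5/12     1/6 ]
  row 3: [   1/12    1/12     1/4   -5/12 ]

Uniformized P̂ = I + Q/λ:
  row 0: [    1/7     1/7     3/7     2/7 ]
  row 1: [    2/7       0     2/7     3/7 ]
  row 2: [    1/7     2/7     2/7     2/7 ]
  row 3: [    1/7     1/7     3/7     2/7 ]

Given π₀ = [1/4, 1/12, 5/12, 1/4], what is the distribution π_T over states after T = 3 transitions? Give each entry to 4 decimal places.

t=0: π = [0.2500, 0.0833, 0.4167, 0.2500]
t=1: π = [0.1548, 0.1905, 0.3571, 0.2976]
t=2: π = [0.1701, 0.1667, 0.3503, 0.3129]
t=3: π = [0.1667, 0.1691, 0.3547, 0.3095]

π = [0.1667, 0.1691, 0.3547, 0.3095]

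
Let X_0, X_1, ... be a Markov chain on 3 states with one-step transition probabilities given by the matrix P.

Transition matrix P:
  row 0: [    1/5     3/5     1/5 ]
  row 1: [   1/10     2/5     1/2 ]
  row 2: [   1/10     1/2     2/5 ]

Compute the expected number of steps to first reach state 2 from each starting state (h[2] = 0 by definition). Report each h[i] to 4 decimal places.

h = [2.8571, 2.1429, 0.0000]

First-step conditioning: h[2] = 0; for i ≠ 2, h[i] = 1 + Σ_k P[i][k]·h[k].
  h[0] = 1 + 1/5·h[0] + 3/5·h[1]
  h[1] = 1 + 1/10·h[0] + 2/5·h[1]
Solving the 2×2 linear system over states ≠ 2 gives exactly h = [20/7, 15/7, 0] (h[2] = 0 is the target).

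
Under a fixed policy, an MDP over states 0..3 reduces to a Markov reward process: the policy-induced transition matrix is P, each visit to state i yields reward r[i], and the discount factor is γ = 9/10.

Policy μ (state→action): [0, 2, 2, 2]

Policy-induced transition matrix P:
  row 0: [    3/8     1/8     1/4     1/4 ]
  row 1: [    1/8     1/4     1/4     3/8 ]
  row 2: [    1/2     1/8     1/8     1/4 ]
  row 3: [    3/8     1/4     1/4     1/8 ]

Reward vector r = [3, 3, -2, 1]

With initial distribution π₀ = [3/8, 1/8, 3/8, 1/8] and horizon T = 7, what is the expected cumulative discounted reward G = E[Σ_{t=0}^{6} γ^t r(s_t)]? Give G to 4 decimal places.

t=0: π = [0.3750, 0.1250, 0.3750, 0.1250], E[r] = 0.8750, γ^t·E[r] = 0.875000, running G = 0.875000
t=1: π = [0.3906, 0.1563, 0.2031, 0.2500], E[r] = 1.4844, γ^t·E[r] = 1.335938, running G = 2.210938
t=2: π = [0.3613, 0.1758, 0.2246, 0.2383], E[r] = 1.4004, γ^t·E[r] = 1.134316, running G = 3.345254
t=3: π = [0.3591, 0.1768, 0.2219, 0.2422], E[r] = 1.4060, γ^t·E[r] = 1.024978, running G = 4.370232
t=4: π = [0.3586, 0.1774, 0.2223, 0.2418], E[r] = 1.4051, γ^t·E[r] = 0.921860, running G = 5.292092
t=5: π = [0.3584, 0.1774, 0.2222, 0.2419], E[r] = 1.4050, γ^t·E[r] = 0.829653, running G = 6.121745
t=6: π = [0.3584, 0.1774, 0.2222, 0.2419], E[r] = 1.4050, γ^t·E[r] = 0.746686, running G = 6.868432

G = 6.8684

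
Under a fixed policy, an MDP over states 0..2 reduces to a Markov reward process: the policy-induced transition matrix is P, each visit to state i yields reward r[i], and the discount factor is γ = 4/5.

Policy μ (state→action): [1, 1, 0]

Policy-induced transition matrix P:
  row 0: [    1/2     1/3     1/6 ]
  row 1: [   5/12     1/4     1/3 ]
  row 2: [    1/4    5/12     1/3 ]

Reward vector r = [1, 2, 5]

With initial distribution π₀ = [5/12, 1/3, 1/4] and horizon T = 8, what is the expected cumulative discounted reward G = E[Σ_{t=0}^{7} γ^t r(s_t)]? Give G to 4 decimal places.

G = 9.8817

t=0: π = [0.4167, 0.3333, 0.2500], E[r] = 2.3333, γ^t·E[r] = 2.333333, running G = 2.333333
t=1: π = [0.4097, 0.3264, 0.2639], E[r] = 2.3819, γ^t·E[r] = 1.905556, running G = 4.238889
t=2: π = [0.4068, 0.3281, 0.2650], E[r] = 2.3883, γ^t·E[r] = 1.528519, running G = 5.767407
t=3: π = [0.4064, 0.3281, 0.2655], E[r] = 2.3902, γ^t·E[r] = 1.223778, running G = 6.991185
t=4: π = [0.4063, 0.3281, 0.2656], E[r] = 2.3905, γ^t·E[r] = 0.979159, running G = 7.970344
t=5: π = [0.4063, 0.3281, 0.2656], E[r] = 2.3906, γ^t·E[r] = 0.783353, running G = 8.753697
t=6: π = [0.4063, 0.3281, 0.2656], E[r] = 2.3906, γ^t·E[r] = 0.626687, running G = 9.380384
t=7: π = [0.4063, 0.3281, 0.2656], E[r] = 2.3906, γ^t·E[r] = 0.501350, running G = 9.881734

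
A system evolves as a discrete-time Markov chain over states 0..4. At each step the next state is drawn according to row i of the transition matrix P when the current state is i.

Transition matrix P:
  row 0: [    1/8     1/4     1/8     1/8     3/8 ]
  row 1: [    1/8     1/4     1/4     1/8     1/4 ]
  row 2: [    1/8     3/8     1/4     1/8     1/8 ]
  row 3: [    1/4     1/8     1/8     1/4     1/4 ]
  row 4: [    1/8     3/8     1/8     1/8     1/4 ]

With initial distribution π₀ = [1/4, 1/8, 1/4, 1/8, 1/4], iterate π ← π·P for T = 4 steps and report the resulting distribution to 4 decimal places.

π = [0.1429, 0.2857, 0.1837, 0.1429, 0.2449]

t=0: π = [0.2500, 0.1250, 0.2500, 0.1250, 0.2500]
t=1: π = [0.1406, 0.2969, 0.1719, 0.1406, 0.2500]
t=2: π = [0.1426, 0.2852, 0.1836, 0.1426, 0.2461]
t=3: π = [0.1428, 0.2859, 0.1836, 0.1428, 0.2449]
t=4: π = [0.1429, 0.2857, 0.1837, 0.1429, 0.2449]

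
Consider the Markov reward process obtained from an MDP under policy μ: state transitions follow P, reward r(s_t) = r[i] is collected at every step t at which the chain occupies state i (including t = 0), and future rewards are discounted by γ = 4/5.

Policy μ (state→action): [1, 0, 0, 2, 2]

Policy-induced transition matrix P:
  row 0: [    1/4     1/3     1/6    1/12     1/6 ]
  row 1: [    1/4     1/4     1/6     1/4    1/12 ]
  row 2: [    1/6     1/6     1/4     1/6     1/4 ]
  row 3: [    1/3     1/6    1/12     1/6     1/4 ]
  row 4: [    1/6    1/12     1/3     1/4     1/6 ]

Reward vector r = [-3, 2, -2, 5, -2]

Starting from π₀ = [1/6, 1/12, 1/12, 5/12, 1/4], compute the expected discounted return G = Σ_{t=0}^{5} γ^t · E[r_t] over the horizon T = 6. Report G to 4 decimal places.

G = 0.5818

t=0: π = [0.1667, 0.0833, 0.0833, 0.4167, 0.2500], E[r] = 1.0833, γ^t·E[r] = 1.083333, running G = 1.083333
t=1: π = [0.2569, 0.1806, 0.1806, 0.1806, 0.2014], E[r] = -0.2708, γ^t·E[r] = -0.216667, running G = 0.866667
t=2: π = [0.2332, 0.2078, 0.2002, 0.1771, 0.1817], E[r] = -0.1626, γ^t·E[r] = -0.104074, running G = 0.762593
t=3: π = [0.2329, 0.2077, 0.1989, 0.1797, 0.1808], E[r] = -0.1443, γ^t·E[r] = -0.073877, running G = 0.688716
t=4: π = [0.2333, 0.2077, 0.1984, 0.1796, 0.1809], E[r] = -0.1450, γ^t·E[r] = -0.059389, running G = 0.629327
t=5: π = [0.2334, 0.2078, 0.1984, 0.1796, 0.1809], E[r] = -0.1449, γ^t·E[r] = -0.047493, running G = 0.581834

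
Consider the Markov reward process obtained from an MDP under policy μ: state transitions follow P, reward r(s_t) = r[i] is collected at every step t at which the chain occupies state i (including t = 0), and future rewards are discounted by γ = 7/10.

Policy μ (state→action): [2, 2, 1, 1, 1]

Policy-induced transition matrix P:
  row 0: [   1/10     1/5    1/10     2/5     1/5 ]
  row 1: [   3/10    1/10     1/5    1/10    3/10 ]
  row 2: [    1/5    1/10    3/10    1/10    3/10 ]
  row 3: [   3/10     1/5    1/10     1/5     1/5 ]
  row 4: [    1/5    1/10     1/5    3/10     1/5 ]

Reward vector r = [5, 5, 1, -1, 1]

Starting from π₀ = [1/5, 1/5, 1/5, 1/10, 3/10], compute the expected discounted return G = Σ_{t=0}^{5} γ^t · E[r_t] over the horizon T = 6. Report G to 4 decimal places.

t=0: π = [0.2000, 0.2000, 0.2000, 0.1000, 0.3000], E[r] = 2.4000, γ^t·E[r] = 2.400000, running G = 2.400000
t=1: π = [0.2100, 0.1300, 0.1900, 0.2300, 0.2400], E[r] = 1.9000, γ^t·E[r] = 1.330000, running G = 3.730000
t=2: π = [0.2150, 0.1440, 0.1750, 0.2340, 0.2320], E[r] = 1.9680, γ^t·E[r] = 0.964320, running G = 4.694320
t=3: π = [0.2163, 0.1449, 0.1726, 0.2343, 0.2319], E[r] = 1.9762, γ^t·E[r] = 0.677837, running G = 5.372157
t=4: π = [0.2163, 0.1451, 0.1722, 0.2347, 0.2318], E[r] = 1.9760, γ^t·E[r] = 0.474438, running G = 5.846594
t=5: π = [0.2163, 0.1451, 0.1721, 0.2347, 0.2317], E[r] = 1.9764, γ^t·E[r] = 0.332169, running G = 6.178763

G = 6.1788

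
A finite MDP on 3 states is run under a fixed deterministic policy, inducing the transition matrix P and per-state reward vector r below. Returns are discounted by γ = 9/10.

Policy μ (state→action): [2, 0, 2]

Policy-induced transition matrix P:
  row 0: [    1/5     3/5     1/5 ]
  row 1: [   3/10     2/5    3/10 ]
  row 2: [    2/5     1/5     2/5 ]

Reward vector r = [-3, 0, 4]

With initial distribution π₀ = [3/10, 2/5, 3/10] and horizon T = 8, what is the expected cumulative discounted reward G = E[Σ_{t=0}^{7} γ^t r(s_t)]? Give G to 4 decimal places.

G = 1.7086

t=0: π = [0.3000, 0.4000, 0.3000], E[r] = 0.3000, γ^t·E[r] = 0.300000, running G = 0.300000
t=1: π = [0.3000, 0.4000, 0.3000], E[r] = 0.3000, γ^t·E[r] = 0.270000, running G = 0.570000
t=2: π = [0.3000, 0.4000, 0.3000], E[r] = 0.3000, γ^t·E[r] = 0.243000, running G = 0.813000
t=3: π = [0.3000, 0.4000, 0.3000], E[r] = 0.3000, γ^t·E[r] = 0.218700, running G = 1.031700
t=4: π = [0.3000, 0.4000, 0.3000], E[r] = 0.3000, γ^t·E[r] = 0.196830, running G = 1.228530
t=5: π = [0.3000, 0.4000, 0.3000], E[r] = 0.3000, γ^t·E[r] = 0.177147, running G = 1.405677
t=6: π = [0.3000, 0.4000, 0.3000], E[r] = 0.3000, γ^t·E[r] = 0.159432, running G = 1.565109
t=7: π = [0.3000, 0.4000, 0.3000], E[r] = 0.3000, γ^t·E[r] = 0.143489, running G = 1.708598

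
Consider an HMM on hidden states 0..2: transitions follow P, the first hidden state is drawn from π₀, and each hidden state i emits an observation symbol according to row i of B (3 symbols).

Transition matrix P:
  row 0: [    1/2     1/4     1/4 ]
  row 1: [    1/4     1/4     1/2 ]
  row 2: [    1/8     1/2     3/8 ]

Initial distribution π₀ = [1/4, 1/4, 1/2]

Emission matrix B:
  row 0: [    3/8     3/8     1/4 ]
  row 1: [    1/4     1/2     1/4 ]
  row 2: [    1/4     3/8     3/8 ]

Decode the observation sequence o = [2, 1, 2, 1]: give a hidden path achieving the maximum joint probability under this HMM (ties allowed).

t=0: δ = [6.250e-02, 6.250e-02, 1.875e-01]  (obs o_0=2)
t=1: δ = [1.172e-02, 4.688e-02, 2.637e-02]  ψ = [0, 2, 2]  (obs o_1=1)
t=2: δ = [2.930e-03, 3.296e-03, 8.789e-03]  ψ = [1, 2, 1]  (obs o_2=2)
t=3: δ = [5.493e-04, 2.197e-03, 1.236e-03]  ψ = [0, 2, 2]  (obs o_3=1)
backtrack: best end state = 1; path = [2, 1, 2, 1]

path = [2, 1, 2, 1]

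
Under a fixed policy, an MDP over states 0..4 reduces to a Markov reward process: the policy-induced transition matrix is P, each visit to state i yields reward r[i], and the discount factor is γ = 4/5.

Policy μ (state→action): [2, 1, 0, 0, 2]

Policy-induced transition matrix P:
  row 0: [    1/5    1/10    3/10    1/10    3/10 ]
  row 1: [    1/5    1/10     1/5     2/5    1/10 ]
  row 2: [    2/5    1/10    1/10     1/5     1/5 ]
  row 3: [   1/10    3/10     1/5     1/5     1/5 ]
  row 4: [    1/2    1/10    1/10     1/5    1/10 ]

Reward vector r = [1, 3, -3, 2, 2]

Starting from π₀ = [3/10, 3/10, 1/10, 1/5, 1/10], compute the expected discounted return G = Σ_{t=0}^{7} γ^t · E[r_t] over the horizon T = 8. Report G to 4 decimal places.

t=0: π = [0.3000, 0.3000, 0.1000, 0.2000, 0.1000], E[r] = 1.5000, γ^t·E[r] = 1.500000, running G = 1.500000
t=1: π = [0.2300, 0.1400, 0.2100, 0.2300, 0.1900], E[r] = 0.8600, γ^t·E[r] = 0.688000, running G = 2.188000
t=2: π = [0.2760, 0.1460, 0.1830, 0.2050, 0.1900], E[r] = 0.9550, γ^t·E[r] = 0.611200, running G = 2.799200
t=3: π = [0.2731, 0.1410, 0.1903, 0.2016, 0.1940], E[r] = 0.9164, γ^t·E[r] = 0.469197, running G = 3.268397
t=4: π = [0.2761, 0.1403, 0.1889, 0.2009, 0.1938], E[r] = 0.9198, γ^t·E[r] = 0.376758, running G = 3.645155
t=5: π = [0.2758, 0.1402, 0.1893, 0.2005, 0.1942], E[r] = 0.9176, γ^t·E[r] = 0.300693, running G = 3.945848
t=6: π = [0.2761, 0.1401, 0.1892, 0.2005, 0.1941], E[r] = 0.9179, γ^t·E[r] = 0.240612, running G = 4.186461
t=7: π = [0.2760, 0.1401, 0.1893, 0.2004, 0.1942], E[r] = 0.9177, γ^t·E[r] = 0.192454, running G = 4.378915

G = 4.3789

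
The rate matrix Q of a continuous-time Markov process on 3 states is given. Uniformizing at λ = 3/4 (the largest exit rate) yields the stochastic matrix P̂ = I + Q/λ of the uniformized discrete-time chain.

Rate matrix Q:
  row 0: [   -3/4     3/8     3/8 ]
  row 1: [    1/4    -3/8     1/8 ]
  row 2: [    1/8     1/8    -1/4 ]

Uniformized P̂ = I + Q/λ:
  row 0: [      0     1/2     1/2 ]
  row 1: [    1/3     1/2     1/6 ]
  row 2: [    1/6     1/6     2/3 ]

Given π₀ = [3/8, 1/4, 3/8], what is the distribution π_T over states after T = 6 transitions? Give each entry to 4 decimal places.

t=0: π = [0.3750, 0.2500, 0.3750]
t=1: π = [0.1458, 0.3750, 0.4792]
t=2: π = [0.2049, 0.3403, 0.4549]
t=3: π = [0.1892, 0.3484, 0.4624]
t=4: π = [0.1932, 0.3459, 0.4609]
t=5: π = [0.1921, 0.3464, 0.4615]
t=6: π = [0.1924, 0.3462, 0.4615]

π = [0.1924, 0.3462, 0.4615]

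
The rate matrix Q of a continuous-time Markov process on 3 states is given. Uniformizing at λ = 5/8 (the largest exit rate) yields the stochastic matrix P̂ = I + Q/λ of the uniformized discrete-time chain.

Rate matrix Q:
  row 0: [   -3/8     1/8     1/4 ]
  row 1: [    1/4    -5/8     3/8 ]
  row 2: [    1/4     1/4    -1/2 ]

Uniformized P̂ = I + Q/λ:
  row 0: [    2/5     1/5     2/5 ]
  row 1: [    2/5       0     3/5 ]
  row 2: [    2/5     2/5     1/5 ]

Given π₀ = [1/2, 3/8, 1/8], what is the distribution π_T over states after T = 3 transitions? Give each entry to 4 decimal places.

π = [0.4000, 0.2160, 0.3840]

t=0: π = [0.5000, 0.3750, 0.1250]
t=1: π = [0.4000, 0.1500, 0.4500]
t=2: π = [0.4000, 0.2600, 0.3400]
t=3: π = [0.4000, 0.2160, 0.3840]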